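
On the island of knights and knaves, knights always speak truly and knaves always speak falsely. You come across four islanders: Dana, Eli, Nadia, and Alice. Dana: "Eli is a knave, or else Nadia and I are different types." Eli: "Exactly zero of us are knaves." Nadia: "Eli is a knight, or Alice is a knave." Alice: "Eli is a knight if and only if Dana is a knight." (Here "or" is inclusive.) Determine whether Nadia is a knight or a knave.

Nadia is a knight.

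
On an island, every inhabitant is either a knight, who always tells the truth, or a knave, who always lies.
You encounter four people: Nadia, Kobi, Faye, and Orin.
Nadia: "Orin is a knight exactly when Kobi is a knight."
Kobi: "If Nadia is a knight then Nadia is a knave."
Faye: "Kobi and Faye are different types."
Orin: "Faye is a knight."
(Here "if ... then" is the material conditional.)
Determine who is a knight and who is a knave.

Nadia (knight): "Orin is a knight exactly when Kobi is a knight" — True. ✓
Since Kobi is a knave, "if Nadia is a knight then Nadia is a knave" needs to be false, which holds.
Faye is a knave, so "Kobi and Faye are different types" must be false — and it is.
Orin is a knave, and the claim "Faye is a knight" is indeed false.

Knights: Nadia. Knaves: Kobi, Faye, and Orin.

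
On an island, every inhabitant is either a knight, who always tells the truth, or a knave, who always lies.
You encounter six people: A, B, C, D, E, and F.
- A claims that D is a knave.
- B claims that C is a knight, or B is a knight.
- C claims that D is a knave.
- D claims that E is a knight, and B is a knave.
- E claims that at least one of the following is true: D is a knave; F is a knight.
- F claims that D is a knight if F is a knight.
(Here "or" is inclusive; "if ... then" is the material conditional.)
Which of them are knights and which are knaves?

A is a knave, B is a knave, C is a knave, D is a knight, E is a knight, and F is a knight.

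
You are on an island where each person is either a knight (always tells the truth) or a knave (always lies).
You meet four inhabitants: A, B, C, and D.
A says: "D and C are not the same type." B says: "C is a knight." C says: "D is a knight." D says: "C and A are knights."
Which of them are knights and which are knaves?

As a knave, A's statement "D and C are not the same type" should be False; it is.
Since B is a knave, "C is a knight" needs to be False, which holds.
C is a knave; "D is a knight" is False, as required.
D is a knave; "C and A are knights" is False, as required.

A is a knave, B is a knave, C is a knave, and D is a knave.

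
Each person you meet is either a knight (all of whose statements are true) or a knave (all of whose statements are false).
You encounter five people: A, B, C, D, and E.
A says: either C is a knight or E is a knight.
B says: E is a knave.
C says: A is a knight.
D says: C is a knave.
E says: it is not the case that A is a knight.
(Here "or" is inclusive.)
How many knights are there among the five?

3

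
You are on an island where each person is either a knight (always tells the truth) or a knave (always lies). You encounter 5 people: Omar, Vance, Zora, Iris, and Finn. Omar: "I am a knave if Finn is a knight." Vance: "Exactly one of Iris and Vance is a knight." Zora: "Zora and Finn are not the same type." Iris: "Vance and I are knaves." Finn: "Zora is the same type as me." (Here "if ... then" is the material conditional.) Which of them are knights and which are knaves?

Omar is a knight, Vance is a knight, Zora is a knight, Iris is a knave, and Finn is a knave.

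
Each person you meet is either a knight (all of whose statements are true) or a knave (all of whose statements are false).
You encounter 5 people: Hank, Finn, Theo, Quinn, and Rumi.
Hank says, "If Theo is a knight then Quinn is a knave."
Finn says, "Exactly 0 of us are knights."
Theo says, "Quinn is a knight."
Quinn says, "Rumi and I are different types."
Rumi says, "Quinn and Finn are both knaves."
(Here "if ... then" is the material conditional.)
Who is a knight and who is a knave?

Since Hank is a knave, "if Theo is a knight then Quinn is a knave" needs to be False, which holds.
Finn is a knave, and the claim "exactly 0 of us are knights" is indeed False.
Theo is a knight, and the claim "Quinn is a knight" is indeed True.
Quinn (knight): "Rumi and I are different types" — True. ✓
Rumi is a knave, and the claim "Quinn and Finn are both knaves" is indeed False.

Hank is a knave, Finn is a knave, Theo is a knight, Quinn is a knight, and Rumi is a knave.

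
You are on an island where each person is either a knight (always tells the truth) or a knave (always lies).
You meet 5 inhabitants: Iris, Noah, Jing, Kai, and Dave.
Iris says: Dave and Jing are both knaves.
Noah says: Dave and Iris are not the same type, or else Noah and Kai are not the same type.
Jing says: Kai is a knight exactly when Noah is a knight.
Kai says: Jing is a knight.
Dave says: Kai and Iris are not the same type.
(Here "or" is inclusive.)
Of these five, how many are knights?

The unique consistent assignment is Iris=knave, Noah=knight, Jing=knight, Kai=knight, Dave=knight.
That has 4 knights.

4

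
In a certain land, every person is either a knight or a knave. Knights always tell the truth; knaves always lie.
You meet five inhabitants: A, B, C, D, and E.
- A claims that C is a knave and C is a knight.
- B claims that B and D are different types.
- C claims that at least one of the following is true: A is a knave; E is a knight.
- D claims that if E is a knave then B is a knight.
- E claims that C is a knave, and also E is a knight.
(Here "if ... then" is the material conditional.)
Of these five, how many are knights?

The unique consistent assignment is A=knave, B=knave, C=knight, D=knave, E=knave.
That has 1 knight.

1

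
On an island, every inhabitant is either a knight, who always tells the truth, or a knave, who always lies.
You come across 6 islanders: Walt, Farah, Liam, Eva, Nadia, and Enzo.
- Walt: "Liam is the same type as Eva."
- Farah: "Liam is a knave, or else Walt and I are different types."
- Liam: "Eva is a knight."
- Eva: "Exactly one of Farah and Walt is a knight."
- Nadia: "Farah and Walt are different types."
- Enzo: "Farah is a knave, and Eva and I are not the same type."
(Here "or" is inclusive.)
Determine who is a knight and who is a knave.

Walt is a knight, Farah is a knight, Liam is a knave, Eva is a knave, Nadia is a knave, and Enzo is a knave.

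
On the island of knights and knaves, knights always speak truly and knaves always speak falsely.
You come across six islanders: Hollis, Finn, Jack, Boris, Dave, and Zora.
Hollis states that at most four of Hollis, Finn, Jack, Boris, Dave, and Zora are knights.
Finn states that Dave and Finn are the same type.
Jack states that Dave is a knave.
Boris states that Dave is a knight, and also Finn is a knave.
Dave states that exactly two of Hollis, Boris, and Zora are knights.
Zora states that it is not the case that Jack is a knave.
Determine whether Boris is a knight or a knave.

Consistent assignments: {Hollis=knight, Finn=knave, Jack=knave, Boris=knight, Dave=knight, Zora=knave}
In every consistent assignment, Boris is a knight.

Boris is a knight.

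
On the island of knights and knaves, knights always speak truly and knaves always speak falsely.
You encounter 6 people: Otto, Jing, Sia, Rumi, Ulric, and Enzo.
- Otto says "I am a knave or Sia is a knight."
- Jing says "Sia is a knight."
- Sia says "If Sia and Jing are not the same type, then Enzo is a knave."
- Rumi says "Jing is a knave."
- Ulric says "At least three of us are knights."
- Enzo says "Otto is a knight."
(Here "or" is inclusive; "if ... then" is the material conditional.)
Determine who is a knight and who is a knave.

As a knight, Otto's statement "I am a knave or Sia is a knight" should be true; it is.
Since Jing is a knight, "Sia is a knight" needs to be true, which holds.
Sia is a knight; "if Sia and Jing are not the same type, then Enzo is a knave" is true, as required.
Rumi (knave): "Jing is a knave" — False. ✓
Ulric is a knight; "at least three of us are knights" is true, as required.
As a knight, Enzo's statement "Otto is a knight" should be true; it is.

Otto is a knight, Jing is a knight, Sia is a knight, Rumi is a knave, Ulric is a knight, and Enzo is a knight.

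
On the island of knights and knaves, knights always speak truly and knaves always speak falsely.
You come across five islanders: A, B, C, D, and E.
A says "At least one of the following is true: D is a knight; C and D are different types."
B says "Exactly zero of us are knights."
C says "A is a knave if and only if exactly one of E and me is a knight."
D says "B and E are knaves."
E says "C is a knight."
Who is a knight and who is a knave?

A is a knight, B is a knave, C is a knight, D is a knave, and E is a knight.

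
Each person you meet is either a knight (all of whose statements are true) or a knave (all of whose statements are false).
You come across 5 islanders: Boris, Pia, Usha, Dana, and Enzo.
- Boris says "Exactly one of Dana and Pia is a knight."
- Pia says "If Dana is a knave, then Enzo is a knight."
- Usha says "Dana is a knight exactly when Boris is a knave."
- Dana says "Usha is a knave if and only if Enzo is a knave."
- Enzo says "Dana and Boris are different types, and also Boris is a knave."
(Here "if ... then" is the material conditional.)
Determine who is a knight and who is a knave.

Boris is a knave, Pia is a knight, Usha is a knight, Dana is a knight, and Enzo is a knight.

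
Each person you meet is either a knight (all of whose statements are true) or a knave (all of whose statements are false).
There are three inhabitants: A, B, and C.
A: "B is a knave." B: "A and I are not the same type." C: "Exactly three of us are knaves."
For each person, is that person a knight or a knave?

A is a knave, B is a knight, and C is a knave.

Suppose A is a knight. Then A's statement "B is a knave" would have to be true. Checking the 4 ways to assign the others, none is consistent with every speaker.
(For instance, with B=knight, C=knave, A's claim "B is a knave" comes out false where it would need to be true.)
So A must be a knave, making "B is a knave" false. Taking A=knave, B=knight, C=knave, each remaining statement checks out:
  B (knight): "A and I are not the same type" — true. ✓
  C (knave): "exactly three of us are knaves" — false. ✓
This is the unique consistent assignment.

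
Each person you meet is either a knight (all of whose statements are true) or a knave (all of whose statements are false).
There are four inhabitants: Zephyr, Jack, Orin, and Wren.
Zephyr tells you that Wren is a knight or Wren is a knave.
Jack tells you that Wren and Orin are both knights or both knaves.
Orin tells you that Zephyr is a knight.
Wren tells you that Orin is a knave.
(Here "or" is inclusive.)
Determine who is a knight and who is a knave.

Suppose Zephyr is a knave. Then Zephyr's statement "Wren is a knight or Wren is a knave" would have to be false. Checking the 8 ways to assign the others, none is consistent with every speaker.
(For instance, with Jack=knave, Orin=knight, Wren=knave, Zephyr's claim "Wren is a knight or Wren is a knave" comes out true where it would need to be false.)
So Zephyr must be a knight, making "Wren is a knight or Wren is a knave" true. Taking Zephyr=knight, Jack=knave, Orin=knight, Wren=knave, each remaining statement checks out:
  Jack (knave): "Wren and Orin are both knights or both knaves" — false. ✓
  Orin (knight): "Zephyr is a knight" — true. ✓
  Wren (knave): "Orin is a knave" — false. ✓
This is the unique consistent assignment.

Knights: Zephyr and Orin. Knaves: Jack and Wren.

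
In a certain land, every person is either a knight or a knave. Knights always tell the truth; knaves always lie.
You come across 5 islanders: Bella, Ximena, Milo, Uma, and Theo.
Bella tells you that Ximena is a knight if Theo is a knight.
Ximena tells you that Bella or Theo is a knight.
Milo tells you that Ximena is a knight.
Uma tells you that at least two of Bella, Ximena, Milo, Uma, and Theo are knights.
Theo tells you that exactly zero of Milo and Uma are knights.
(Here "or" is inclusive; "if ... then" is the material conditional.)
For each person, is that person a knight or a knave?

Suppose Bella is a knave. Then Bella's statement "Ximena is a knight if Theo is a knight" would have to be false. Checking the 16 ways to assign the others, none is consistent with every speaker.
(For instance, with Ximena=knight, Milo=knight, Uma=knight, Theo=knave, Bella's claim "Ximena is a knight if Theo is a knight" comes out true where it would need to be false.)
So Bella must be a knight, making "Ximena is a knight if Theo is a knight" true. Taking Bella=knight, Ximena=knight, Milo=knight, Uma=knight, Theo=knave, each remaining statement checks out:
  Ximena (knight): "Bella or Theo is a knight" — true. ✓
  Milo (knight): "Ximena is a knight" — true. ✓
  Uma (knight): "at least two of Bella, Ximena, Milo, Uma, and Theo are knights" — true. ✓
  Theo (knave): "exactly zero of Milo and Uma are knights" — false. ✓
This is the unique consistent assignment.

Knights: Bella, Ximena, Milo, and Uma. Knaves: Theo.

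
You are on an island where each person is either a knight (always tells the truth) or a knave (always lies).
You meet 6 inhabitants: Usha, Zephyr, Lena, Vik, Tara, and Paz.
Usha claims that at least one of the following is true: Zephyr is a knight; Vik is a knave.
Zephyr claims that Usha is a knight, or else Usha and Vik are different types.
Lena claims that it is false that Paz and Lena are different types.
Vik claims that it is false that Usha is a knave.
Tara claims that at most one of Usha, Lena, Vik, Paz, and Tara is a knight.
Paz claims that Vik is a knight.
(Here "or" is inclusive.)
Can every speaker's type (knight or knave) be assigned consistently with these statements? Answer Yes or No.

One consistent assignment: Usha=knight, Zephyr=knight, Lena=knight, Vik=knight, Tara=knave, Paz=knight.

Yes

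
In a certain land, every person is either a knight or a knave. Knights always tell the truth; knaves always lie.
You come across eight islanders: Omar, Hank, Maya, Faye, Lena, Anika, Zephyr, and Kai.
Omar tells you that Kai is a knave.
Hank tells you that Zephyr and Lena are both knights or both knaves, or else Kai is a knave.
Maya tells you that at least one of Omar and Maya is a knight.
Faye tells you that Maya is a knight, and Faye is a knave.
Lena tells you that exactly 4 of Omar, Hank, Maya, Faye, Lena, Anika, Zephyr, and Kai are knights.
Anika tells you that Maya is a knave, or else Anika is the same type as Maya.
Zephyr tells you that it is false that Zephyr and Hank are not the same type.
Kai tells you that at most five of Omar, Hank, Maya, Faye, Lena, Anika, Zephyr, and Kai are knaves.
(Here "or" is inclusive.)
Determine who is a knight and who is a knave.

Omar is a knave, so "Kai is a knave" must be False — and it is.
Hank (knight): "Zephyr and Lena are both knights or both knaves, or else Kai is a knave" — true. ✓
Maya (knave): "at least one of Omar and Maya is a knight" — False. ✓
As a knave, Faye's statement "Maya is a knight, and Faye is a knave" should be False; it is.
Lena (knave): "exactly 4 of Omar, Hank, Maya, Faye, Lena, Anika, Zephyr, and Kai are knights" — False. ✓
Anika (knight): "Maya is a knave, or else Anika is the same type as Maya" — true. ✓
Zephyr is a knave, and the claim "it is false that Zephyr and Hank are not the same type" is indeed False.
Kai is a knight; "at most five of Omar, Hank, Maya, Faye, Lena, Anika, Zephyr, and Kai are knaves" is true, as required.

Omar is a knave, Hank is a knight, Maya is a knave, Faye is a knave, Lena is a knave, Anika is a knight, Zephyr is a knave, and Kai is a knight.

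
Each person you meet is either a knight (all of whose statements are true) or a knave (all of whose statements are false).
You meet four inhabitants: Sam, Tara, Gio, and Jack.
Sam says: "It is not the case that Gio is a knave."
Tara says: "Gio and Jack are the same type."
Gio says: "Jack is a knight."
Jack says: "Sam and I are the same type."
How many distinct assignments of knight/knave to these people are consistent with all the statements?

Consistent assignments:
  Sam=knight, Tara=knight, Gio=knight, Jack=knight

1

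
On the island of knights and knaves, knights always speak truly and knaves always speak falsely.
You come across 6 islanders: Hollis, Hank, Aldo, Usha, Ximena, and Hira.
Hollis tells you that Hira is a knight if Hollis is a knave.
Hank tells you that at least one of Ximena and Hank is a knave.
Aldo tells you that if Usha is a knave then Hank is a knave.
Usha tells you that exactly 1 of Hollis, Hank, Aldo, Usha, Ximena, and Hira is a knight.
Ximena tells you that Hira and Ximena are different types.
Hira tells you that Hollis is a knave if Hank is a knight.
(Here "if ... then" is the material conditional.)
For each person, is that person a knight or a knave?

Hollis is a knight, so "Hira is a knight if Hollis is a knave" must be True — and it is.
Hank is a knight, and the claim "at least one of Ximena and Hank is a knave" is indeed True.
As a knave, Aldo's statement "if Usha is a knave then Hank is a knave" should be False; it is.
Usha is a knave, and the claim "exactly 1 of Hollis, Hank, Aldo, Usha, Ximena, and Hira is a knight" is indeed False.
Since Ximena is a knave, "Hira and Ximena are different types" needs to be False, which holds.
Hira is a knave; "Hollis is a knave if Hank is a knight" is False, as required.

Hollis is a knight, Hank is a knight, Aldo is a knave, Usha is a knave, Ximena is a knave, and Hira is a knave.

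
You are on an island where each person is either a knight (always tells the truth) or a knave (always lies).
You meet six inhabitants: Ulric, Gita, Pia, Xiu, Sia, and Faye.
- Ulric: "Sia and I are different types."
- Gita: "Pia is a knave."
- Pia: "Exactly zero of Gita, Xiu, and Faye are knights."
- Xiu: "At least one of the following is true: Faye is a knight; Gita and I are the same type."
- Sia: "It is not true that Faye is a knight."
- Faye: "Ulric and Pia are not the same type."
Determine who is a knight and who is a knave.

Ulric is a knight; "Sia and I are different types" is true, as required.
Gita is a knight; "Pia is a knave" is true, as required.
Since Pia is a knave, "exactly zero of Gita, Xiu, and Faye are knights" needs to be false, which holds.
Xiu is a knight; "at least one of the following is true: Faye is a knight; Gita and I are the same type" is true, as required.
Since Sia is a knave, "it is not true that Faye is a knight" needs to be false, which holds.
Since Faye is a knight, "Ulric and Pia are not the same type" needs to be true, which holds.

Ulric is a knight, Gita is a knight, Pia is a knave, Xiu is a knight, Sia is a knave, and Faye is a knight.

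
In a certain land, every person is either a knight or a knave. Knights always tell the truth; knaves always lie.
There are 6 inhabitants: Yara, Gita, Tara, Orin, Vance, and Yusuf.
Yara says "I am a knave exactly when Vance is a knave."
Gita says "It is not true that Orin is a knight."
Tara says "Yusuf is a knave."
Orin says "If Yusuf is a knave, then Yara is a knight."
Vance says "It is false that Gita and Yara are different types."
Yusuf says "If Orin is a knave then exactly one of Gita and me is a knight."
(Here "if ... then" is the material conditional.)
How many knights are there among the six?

3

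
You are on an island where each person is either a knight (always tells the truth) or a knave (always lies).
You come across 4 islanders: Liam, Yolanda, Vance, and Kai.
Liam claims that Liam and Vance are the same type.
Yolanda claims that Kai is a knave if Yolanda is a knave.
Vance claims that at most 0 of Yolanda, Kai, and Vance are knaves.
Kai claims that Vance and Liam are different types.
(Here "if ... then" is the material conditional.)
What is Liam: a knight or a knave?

Consistent assignments: {Liam=knave, Yolanda=knight, Vance=knight, Kai=knight}
In every consistent assignment, Liam is a knave.

Liam is a knave.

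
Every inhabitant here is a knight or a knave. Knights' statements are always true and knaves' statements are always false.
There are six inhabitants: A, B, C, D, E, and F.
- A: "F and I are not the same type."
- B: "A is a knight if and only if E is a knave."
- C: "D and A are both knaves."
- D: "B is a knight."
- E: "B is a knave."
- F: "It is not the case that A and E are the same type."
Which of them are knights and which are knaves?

A is a knight, B is a knave, C is a knave, D is a knave, E is a knight, and F is a knave.

A is a knight, so "F and I are not the same type" must be True — and it is.
Since B is a knave, "A is a knight if and only if E is a knave" needs to be False, which holds.
C is a knave, and the claim "D and A are both knaves" is indeed False.
Since D is a knave, "B is a knight" needs to be False, which holds.
E is a knight, so "B is a knave" must be True — and it is.
F is a knave, and the claim "it is not the case that A and E are the same type" is indeed False.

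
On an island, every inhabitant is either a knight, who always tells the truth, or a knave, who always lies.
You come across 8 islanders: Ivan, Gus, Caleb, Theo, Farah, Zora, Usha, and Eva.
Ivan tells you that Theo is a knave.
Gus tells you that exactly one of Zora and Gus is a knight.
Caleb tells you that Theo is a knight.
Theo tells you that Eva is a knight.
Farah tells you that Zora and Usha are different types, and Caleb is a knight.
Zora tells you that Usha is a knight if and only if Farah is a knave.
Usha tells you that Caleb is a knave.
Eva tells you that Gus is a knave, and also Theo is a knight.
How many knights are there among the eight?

The unique consistent assignment is Ivan=knave, Gus=knave, Caleb=knight, Theo=knight, Farah=knave, Zora=knave, Usha=knave, Eva=knight.
That has 3 knights.

3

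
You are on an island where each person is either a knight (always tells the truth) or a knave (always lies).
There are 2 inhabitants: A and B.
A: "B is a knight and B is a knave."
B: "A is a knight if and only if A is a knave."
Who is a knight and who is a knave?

Suppose A is a knight. Then A's statement "B is a knight and B is a knave" would have to be true. Checking the 2 ways to assign the others, none is consistent with every speaker.
(For instance, with B=knave, A's claim "B is a knight and B is a knave" comes out false where it would need to be true.)
So A must be a knave, making "B is a knight and B is a knave" false. Taking A=knave, B=knave, each remaining statement checks out:
  B (knave): "A is a knight if and only if A is a knave" — false. ✓
This is the unique consistent assignment.

A is a knave and B is a knave.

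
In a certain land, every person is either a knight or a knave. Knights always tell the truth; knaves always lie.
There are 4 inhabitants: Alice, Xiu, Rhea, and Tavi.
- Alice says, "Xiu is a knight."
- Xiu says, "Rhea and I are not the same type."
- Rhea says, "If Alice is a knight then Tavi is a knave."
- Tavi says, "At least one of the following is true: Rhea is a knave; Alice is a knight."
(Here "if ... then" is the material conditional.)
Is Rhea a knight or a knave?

Rhea is a knave.

Consistent assignments: {Alice=knight, Xiu=knight, Rhea=knave, Tavi=knight}
In every consistent assignment, Rhea is a knave.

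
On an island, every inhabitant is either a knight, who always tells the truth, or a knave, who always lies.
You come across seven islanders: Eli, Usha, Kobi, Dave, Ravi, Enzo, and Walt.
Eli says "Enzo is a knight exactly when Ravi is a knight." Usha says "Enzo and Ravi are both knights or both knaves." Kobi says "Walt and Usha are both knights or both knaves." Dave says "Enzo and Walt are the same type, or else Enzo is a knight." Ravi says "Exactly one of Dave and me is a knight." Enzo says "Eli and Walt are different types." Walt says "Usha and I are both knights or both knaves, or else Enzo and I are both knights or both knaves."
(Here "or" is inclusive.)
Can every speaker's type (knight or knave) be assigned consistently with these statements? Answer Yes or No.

Yes

One consistent assignment: Eli=knight, Usha=knight, Kobi=knight, Dave=knave, Ravi=knave, Enzo=knave, Walt=knight.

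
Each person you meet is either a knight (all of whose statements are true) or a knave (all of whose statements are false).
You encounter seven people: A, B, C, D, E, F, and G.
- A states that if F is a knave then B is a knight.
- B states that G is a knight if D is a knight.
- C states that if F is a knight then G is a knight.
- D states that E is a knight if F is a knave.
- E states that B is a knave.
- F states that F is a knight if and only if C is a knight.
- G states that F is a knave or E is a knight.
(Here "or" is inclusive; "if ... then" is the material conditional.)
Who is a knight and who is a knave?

Knights: A, B, C, and G. Knaves: D, E, and F.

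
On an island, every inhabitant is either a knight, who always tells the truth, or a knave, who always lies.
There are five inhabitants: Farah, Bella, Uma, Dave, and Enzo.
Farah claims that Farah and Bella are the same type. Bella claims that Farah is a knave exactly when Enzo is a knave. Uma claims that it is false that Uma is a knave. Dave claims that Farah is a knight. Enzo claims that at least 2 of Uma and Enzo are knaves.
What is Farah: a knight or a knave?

Farah is a knave.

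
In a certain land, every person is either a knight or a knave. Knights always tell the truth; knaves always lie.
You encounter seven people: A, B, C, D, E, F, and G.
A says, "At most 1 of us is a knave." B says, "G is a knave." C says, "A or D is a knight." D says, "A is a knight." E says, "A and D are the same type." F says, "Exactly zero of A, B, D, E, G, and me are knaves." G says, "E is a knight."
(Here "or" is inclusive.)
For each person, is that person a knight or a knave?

A is a knave, B is a knave, C is a knave, D is a knave, E is a knight, F is a knave, and G is a knight.

A is a knave, so "at most 1 of us is a knave" must be False — and it is.
B is a knave, and the claim "G is a knave" is indeed False.
Since C is a knave, "A or D is a knight" needs to be False, which holds.
D is a knave; "A is a knight" is False, as required.
As a knight, E's statement "A and D are the same type" should be True; it is.
F is a knave, and the claim "exactly zero of A, B, D, E, G, and me are knaves" is indeed False.
G is a knight, and the claim "E is a knight" is indeed True.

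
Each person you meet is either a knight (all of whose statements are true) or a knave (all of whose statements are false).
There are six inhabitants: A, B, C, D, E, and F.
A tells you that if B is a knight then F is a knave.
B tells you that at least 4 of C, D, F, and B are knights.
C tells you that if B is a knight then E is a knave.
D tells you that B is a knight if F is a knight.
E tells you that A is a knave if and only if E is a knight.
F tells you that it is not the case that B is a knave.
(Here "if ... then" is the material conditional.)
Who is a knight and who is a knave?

A is a knave, B is a knight, C is a knight, D is a knight, E is a knave, and F is a knight.

As a knave, A's statement "if B is a knight then F is a knave" should be false; it is.
As a knight, B's statement "at least 4 of C, D, F, and B are knights" should be true; it is.
C is a knight; "if B is a knight then E is a knave" is true, as required.
As a knight, D's statement "B is a knight if F is a knight" should be true; it is.
E is a knave, and the claim "A is a knave if and only if E is a knight" is indeed false.
As a knight, F's statement "it is not the case that B is a knave" should be true; it is.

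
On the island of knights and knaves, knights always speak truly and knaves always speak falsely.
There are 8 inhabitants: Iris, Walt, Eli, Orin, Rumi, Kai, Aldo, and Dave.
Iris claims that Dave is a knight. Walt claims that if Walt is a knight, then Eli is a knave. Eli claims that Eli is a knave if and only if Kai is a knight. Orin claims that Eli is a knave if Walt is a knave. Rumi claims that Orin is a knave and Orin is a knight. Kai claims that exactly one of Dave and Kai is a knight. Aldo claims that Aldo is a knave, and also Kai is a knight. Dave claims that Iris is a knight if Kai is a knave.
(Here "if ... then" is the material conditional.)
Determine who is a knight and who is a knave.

Iris is a knave, Walt is a knight, Eli is a knave, Orin is a knight, Rumi is a knave, Kai is a knave, Aldo is a knave, and Dave is a knave.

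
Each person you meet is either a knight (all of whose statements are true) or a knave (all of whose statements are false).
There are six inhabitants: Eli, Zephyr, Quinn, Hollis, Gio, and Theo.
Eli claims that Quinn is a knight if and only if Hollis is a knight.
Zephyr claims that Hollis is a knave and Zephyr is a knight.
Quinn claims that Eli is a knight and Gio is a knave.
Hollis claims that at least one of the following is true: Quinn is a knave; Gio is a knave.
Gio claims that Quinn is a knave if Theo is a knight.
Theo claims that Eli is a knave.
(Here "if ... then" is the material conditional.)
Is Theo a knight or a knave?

Consistent assignments: {Eli=knave, Zephyr=knave, Quinn=knave, Hollis=knight, Gio=knight, Theo=knight}
In every consistent assignment, Theo is a knight.

Theo is a knight.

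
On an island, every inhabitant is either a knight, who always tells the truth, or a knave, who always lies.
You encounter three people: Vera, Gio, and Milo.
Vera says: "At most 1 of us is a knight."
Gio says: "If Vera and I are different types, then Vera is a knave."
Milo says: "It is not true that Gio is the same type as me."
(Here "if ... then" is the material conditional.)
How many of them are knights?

The unique consistent assignment is Vera=knight, Gio=knave, Milo=knave.
That has 1 knight.

1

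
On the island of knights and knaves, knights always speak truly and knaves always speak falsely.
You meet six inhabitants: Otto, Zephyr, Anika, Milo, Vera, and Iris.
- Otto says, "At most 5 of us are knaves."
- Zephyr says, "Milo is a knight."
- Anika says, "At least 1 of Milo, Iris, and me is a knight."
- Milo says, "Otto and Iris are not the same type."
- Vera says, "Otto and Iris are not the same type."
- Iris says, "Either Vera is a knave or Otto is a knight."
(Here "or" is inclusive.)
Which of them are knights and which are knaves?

Since Otto is a knight, "at most 5 of us are knaves" needs to be True, which holds.
Zephyr is a knave; "Milo is a knight" is False, as required.
Anika is a knight, and the claim "at least 1 of Milo, Iris, and me is a knight" is indeed True.
Milo (knave): "Otto and Iris are not the same type" — False. ✓
Vera (knave): "Otto and Iris are not the same type" — False. ✓
Since Iris is a knight, "either Vera is a knave or Otto is a knight" needs to be True, which holds.

Otto is a knight, Zephyr is a knave, Anika is a knight, Milo is a knave, Vera is a knave, and Iris is a knight.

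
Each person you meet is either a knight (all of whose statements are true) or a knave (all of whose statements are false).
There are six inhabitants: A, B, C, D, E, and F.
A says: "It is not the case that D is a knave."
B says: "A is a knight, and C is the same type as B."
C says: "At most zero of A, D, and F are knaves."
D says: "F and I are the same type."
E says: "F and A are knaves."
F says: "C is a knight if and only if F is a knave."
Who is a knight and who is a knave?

A is a knave, B is a knave, C is a knave, D is a knave, E is a knave, and F is a knight.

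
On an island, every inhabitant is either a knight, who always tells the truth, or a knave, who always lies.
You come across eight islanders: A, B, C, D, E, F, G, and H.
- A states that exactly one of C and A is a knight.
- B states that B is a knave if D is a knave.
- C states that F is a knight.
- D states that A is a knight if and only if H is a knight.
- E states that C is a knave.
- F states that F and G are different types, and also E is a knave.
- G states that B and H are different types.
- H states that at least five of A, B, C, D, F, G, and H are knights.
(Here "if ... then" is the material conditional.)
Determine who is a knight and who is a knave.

A is a knave, B is a knight, C is a knave, D is a knight, E is a knight, F is a knave, G is a knight, and H is a knave.

A (knave): "exactly one of C and A is a knight" — false. ✓
B is a knight, so "B is a knave if D is a knave" must be true — and it is.
As a knave, C's statement "F is a knight" should be false; it is.
D (knight): "A is a knight if and only if H is a knight" — true. ✓
Since E is a knight, "C is a knave" needs to be true, which holds.
As a knave, F's statement "F and G are different types, and also E is a knave" should be false; it is.
G is a knight, and the claim "B and H are different types" is indeed true.
H is a knave; "at least five of A, B, C, D, F, G, and H are knights" is false, as required.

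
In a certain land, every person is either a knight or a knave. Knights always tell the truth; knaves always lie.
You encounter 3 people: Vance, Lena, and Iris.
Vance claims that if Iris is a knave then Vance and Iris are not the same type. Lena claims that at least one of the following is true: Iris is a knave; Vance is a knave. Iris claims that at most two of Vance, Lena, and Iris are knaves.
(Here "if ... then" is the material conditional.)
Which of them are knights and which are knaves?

Vance is a knight, Lena is a knave, and Iris is a knight.

Vance is a knight; "if Iris is a knave then Vance and Iris are not the same type" is True, as required.
Lena (knave): "at least one of the following is true: Iris is a knave; Vance is a knave" — false. ✓
Iris is a knight; "at most two of Vance, Lena, and Iris are knaves" is True, as required.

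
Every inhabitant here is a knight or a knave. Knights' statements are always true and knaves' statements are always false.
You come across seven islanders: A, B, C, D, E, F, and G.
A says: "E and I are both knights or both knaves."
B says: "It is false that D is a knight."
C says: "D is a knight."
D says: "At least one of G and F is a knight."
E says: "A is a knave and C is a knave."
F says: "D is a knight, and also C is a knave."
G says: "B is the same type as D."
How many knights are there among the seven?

2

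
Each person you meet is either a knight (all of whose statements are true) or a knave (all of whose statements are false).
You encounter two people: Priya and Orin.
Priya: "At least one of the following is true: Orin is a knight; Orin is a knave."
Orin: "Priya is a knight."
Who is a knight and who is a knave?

Priya is a knight and Orin is a knight.

Priya is a knight, so "at least one of the following is true: Orin is a knight; Orin is a knave" must be True — and it is.
Since Orin is a knight, "Priya is a knight" needs to be True, which holds.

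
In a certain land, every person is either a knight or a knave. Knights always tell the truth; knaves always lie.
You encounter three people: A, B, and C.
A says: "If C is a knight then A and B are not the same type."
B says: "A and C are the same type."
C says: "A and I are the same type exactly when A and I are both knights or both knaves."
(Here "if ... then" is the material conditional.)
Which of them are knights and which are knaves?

Since A is a knave, "if C is a knight then A and B are not the same type" needs to be false, which holds.
Since B is a knave, "A and C are the same type" needs to be false, which holds.
C (knight): "A and I are the same type exactly when A and I are both knights or both knaves" — True. ✓

A is a knave, B is a knave, and C is a knight.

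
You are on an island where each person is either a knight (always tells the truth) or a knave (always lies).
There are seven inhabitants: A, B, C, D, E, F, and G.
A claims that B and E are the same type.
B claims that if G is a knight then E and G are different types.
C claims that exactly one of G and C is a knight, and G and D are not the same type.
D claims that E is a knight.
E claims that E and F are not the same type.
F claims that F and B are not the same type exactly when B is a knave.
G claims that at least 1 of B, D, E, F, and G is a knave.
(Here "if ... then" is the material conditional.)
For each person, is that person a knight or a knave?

A is a knave, B is a knave, C is a knave, D is a knight, E is a knight, F is a knave, and G is a knight.

A (knave): "B and E are the same type" — false. ✓
As a knave, B's statement "if G is a knight then E and G are different types" should be false; it is.
C (knave): "exactly one of G and C is a knight, and G and D are not the same type" — false. ✓
Since D is a knight, "E is a knight" needs to be true, which holds.
As a knight, E's statement "E and F are not the same type" should be true; it is.
F is a knave; "F and B are not the same type exactly when B is a knave" is false, as required.
G (knight): "at least 1 of B, D, E, F, and G is a knave" — true. ✓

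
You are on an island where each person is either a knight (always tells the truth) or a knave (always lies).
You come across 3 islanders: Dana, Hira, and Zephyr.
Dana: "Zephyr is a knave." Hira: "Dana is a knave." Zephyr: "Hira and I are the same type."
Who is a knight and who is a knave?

As a knave, Dana's statement "Zephyr is a knave" should be False; it is.
Hira is a knight, so "Dana is a knave" must be true — and it is.
As a knight, Zephyr's statement "Hira and I are the same type" should be true; it is.

Dana is a knave, Hira is a knight, and Zephyr is a knight.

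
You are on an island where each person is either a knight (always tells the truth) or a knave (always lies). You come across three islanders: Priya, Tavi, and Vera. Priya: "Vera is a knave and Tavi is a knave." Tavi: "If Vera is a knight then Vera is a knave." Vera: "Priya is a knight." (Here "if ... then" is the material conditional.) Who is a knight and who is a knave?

Priya (knave): "Vera is a knave and Tavi is a knave" — False. ✓
Tavi is a knight, so "if Vera is a knight then Vera is a knave" must be True — and it is.
Vera is a knave; "Priya is a knight" is False, as required.

Knights: Tavi. Knaves: Priya and Vera.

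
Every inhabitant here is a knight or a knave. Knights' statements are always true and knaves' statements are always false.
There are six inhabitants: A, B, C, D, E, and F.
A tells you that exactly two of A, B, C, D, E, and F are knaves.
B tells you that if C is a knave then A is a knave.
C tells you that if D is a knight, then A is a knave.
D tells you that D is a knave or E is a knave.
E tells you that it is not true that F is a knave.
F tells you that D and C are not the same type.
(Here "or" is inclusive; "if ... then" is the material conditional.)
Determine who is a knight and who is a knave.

A is a knave, B is a knight, C is a knight, D is a knight, E is a knave, and F is a knave.

Since A is a knave, "exactly two of A, B, C, D, E, and F are knaves" needs to be False, which holds.
B (knight): "if C is a knave then A is a knave" — true. ✓
C is a knight, and the claim "if D is a knight, then A is a knave" is indeed true.
D is a knight, and the claim "D is a knave or E is a knave" is indeed true.
E is a knave, and the claim "it is not true that F is a knave" is indeed False.
Since F is a knave, "D and C are not the same type" needs to be False, which holds.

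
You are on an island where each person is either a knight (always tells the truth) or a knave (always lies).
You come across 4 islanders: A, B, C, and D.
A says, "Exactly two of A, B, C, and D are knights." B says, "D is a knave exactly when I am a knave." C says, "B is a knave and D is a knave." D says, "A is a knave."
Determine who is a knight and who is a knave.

Suppose A is a knight. Then A's statement "exactly two of A, B, C, and D are knights" would have to be true. Checking the 8 ways to assign the others, none is consistent with every speaker.
(For instance, with B=knave, C=knave, D=knight, D's claim "A is a knave" comes out false where it would need to be true.)
So A must be a knave, making "exactly two of A, B, C, and D are knights" false. Taking A=knave, B=knave, C=knave, D=knight, each remaining statement checks out:
  B (knave): "D is a knave exactly when I am a knave" — false. ✓
  C (knave): "B is a knave and D is a knave" — false. ✓
  D (knight): "A is a knave" — true. ✓
This is the unique consistent assignment.

Knights: D. Knaves: A, B, and C.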